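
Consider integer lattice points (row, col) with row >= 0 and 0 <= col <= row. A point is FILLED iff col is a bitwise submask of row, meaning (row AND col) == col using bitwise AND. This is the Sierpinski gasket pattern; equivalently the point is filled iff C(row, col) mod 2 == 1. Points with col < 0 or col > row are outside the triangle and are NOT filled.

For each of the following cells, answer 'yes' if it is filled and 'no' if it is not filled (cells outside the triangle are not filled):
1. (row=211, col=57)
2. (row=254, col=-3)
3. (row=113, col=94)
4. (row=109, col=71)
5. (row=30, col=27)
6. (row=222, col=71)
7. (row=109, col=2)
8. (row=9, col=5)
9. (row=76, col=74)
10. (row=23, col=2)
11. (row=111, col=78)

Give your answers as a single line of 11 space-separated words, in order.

Answer: no no no no no no no no no yes yes

Derivation:
(211,57): row=0b11010011, col=0b111001, row AND col = 0b10001 = 17; 17 != 57 -> empty
(254,-3): col outside [0, 254] -> not filled
(113,94): row=0b1110001, col=0b1011110, row AND col = 0b1010000 = 80; 80 != 94 -> empty
(109,71): row=0b1101101, col=0b1000111, row AND col = 0b1000101 = 69; 69 != 71 -> empty
(30,27): row=0b11110, col=0b11011, row AND col = 0b11010 = 26; 26 != 27 -> empty
(222,71): row=0b11011110, col=0b1000111, row AND col = 0b1000110 = 70; 70 != 71 -> empty
(109,2): row=0b1101101, col=0b10, row AND col = 0b0 = 0; 0 != 2 -> empty
(9,5): row=0b1001, col=0b101, row AND col = 0b1 = 1; 1 != 5 -> empty
(76,74): row=0b1001100, col=0b1001010, row AND col = 0b1001000 = 72; 72 != 74 -> empty
(23,2): row=0b10111, col=0b10, row AND col = 0b10 = 2; 2 == 2 -> filled
(111,78): row=0b1101111, col=0b1001110, row AND col = 0b1001110 = 78; 78 == 78 -> filled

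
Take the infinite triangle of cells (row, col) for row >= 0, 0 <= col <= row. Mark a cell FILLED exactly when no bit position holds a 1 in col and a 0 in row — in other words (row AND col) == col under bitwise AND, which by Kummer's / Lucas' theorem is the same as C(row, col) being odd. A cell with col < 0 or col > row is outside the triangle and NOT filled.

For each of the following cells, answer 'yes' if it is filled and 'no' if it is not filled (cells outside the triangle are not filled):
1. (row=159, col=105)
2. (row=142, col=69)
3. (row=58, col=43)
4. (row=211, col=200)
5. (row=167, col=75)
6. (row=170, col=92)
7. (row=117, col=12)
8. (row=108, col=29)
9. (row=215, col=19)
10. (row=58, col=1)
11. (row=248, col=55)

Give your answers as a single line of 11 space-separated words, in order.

Answer: no no no no no no no no yes no no

Derivation:
(159,105): row=0b10011111, col=0b1101001, row AND col = 0b1001 = 9; 9 != 105 -> empty
(142,69): row=0b10001110, col=0b1000101, row AND col = 0b100 = 4; 4 != 69 -> empty
(58,43): row=0b111010, col=0b101011, row AND col = 0b101010 = 42; 42 != 43 -> empty
(211,200): row=0b11010011, col=0b11001000, row AND col = 0b11000000 = 192; 192 != 200 -> empty
(167,75): row=0b10100111, col=0b1001011, row AND col = 0b11 = 3; 3 != 75 -> empty
(170,92): row=0b10101010, col=0b1011100, row AND col = 0b1000 = 8; 8 != 92 -> empty
(117,12): row=0b1110101, col=0b1100, row AND col = 0b100 = 4; 4 != 12 -> empty
(108,29): row=0b1101100, col=0b11101, row AND col = 0b1100 = 12; 12 != 29 -> empty
(215,19): row=0b11010111, col=0b10011, row AND col = 0b10011 = 19; 19 == 19 -> filled
(58,1): row=0b111010, col=0b1, row AND col = 0b0 = 0; 0 != 1 -> empty
(248,55): row=0b11111000, col=0b110111, row AND col = 0b110000 = 48; 48 != 55 -> empty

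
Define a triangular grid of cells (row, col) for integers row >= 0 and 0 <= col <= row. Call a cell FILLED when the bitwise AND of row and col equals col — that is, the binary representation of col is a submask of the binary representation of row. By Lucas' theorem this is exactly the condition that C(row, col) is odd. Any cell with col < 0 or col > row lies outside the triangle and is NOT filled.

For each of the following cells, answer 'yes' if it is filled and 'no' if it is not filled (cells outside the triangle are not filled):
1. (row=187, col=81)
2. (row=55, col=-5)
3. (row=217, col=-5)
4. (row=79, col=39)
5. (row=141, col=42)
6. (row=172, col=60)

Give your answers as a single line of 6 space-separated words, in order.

Answer: no no no no no no

Derivation:
(187,81): row=0b10111011, col=0b1010001, row AND col = 0b10001 = 17; 17 != 81 -> empty
(55,-5): col outside [0, 55] -> not filled
(217,-5): col outside [0, 217] -> not filled
(79,39): row=0b1001111, col=0b100111, row AND col = 0b111 = 7; 7 != 39 -> empty
(141,42): row=0b10001101, col=0b101010, row AND col = 0b1000 = 8; 8 != 42 -> empty
(172,60): row=0b10101100, col=0b111100, row AND col = 0b101100 = 44; 44 != 60 -> empty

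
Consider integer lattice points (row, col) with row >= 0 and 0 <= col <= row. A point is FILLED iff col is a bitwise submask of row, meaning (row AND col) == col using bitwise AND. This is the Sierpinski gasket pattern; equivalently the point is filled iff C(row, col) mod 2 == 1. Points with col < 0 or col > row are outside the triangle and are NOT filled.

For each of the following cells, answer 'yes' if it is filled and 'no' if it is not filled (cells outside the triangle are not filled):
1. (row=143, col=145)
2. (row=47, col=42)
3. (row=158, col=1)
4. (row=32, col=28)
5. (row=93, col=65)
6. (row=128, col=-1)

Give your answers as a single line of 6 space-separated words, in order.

Answer: no yes no no yes no

Derivation:
(143,145): col outside [0, 143] -> not filled
(47,42): row=0b101111, col=0b101010, row AND col = 0b101010 = 42; 42 == 42 -> filled
(158,1): row=0b10011110, col=0b1, row AND col = 0b0 = 0; 0 != 1 -> empty
(32,28): row=0b100000, col=0b11100, row AND col = 0b0 = 0; 0 != 28 -> empty
(93,65): row=0b1011101, col=0b1000001, row AND col = 0b1000001 = 65; 65 == 65 -> filled
(128,-1): col outside [0, 128] -> not filled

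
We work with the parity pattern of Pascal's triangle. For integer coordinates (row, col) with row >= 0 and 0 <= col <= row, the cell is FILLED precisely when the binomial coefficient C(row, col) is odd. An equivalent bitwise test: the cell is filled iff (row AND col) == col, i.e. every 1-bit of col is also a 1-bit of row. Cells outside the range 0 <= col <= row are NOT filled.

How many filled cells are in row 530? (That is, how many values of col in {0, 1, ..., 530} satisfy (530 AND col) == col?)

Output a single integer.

Answer: 8

Derivation:
530 in binary = 1000010010
popcount(530) = number of 1-bits in 1000010010 = 3
A col c satisfies (530 AND c) == c iff every set bit of c is also set in 530; each of the 3 set bits of 530 can independently be on or off in c.
count = 2^3 = 8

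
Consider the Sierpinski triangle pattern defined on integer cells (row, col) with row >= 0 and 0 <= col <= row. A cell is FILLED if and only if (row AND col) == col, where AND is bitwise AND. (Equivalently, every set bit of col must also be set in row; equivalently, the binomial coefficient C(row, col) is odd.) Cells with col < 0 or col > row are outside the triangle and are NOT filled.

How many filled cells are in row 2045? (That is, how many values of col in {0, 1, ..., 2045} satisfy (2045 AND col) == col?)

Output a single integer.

2045 in binary = 11111111101
popcount(2045) = number of 1-bits in 11111111101 = 10
A col c satisfies (2045 AND c) == c iff every set bit of c is also set in 2045; each of the 10 set bits of 2045 can independently be on or off in c.
count = 2^10 = 1024

Answer: 1024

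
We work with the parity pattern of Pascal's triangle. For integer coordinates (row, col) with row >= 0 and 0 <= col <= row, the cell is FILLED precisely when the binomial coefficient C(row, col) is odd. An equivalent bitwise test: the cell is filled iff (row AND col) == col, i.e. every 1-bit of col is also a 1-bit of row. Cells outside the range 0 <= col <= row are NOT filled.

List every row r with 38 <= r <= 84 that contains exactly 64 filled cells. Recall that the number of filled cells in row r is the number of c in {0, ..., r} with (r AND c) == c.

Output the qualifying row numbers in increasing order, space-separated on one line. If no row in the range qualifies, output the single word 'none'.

Answer: 63

Derivation:
Row r has 2^popcount(r) filled cells, so we need popcount(r) = log2(64) = 6.
Scan r = 38..84 and keep those with exactly 6 one-bits:
r=38=100110 popcount=3 -> skip
r=39=100111 popcount=4 -> skip
r=40=101000 popcount=2 -> skip
r=41=101001 popcount=3 -> skip
r=42=101010 popcount=3 -> skip
r=43=101011 popcount=4 -> skip
r=44=101100 popcount=3 -> skip
r=45=101101 popcount=4 -> skip
r=46=101110 popcount=4 -> skip
r=47=101111 popcount=5 -> skip
r=48=110000 popcount=2 -> skip
r=49=110001 popcount=3 -> skip
r=50=110010 popcount=3 -> skip
r=51=110011 popcount=4 -> skip
r=52=110100 popcount=3 -> skip
r=53=110101 popcount=4 -> skip
r=54=110110 popcount=4 -> skip
r=55=110111 popcount=5 -> skip
r=56=111000 popcount=3 -> skip
r=57=111001 popcount=4 -> skip
r=58=111010 popcount=4 -> skip
r=59=111011 popcount=5 -> skip
r=60=111100 popcount=4 -> skip
r=61=111101 popcount=5 -> skip
r=62=111110 popcount=5 -> skip
r=63=111111 popcount=6 -> KEEP
r=64=1000000 popcount=1 -> skip
r=65=1000001 popcount=2 -> skip
r=66=1000010 popcount=2 -> skip
r=67=1000011 popcount=3 -> skip
r=68=1000100 popcount=2 -> skip
r=69=1000101 popcount=3 -> skip
r=70=1000110 popcount=3 -> skip
r=71=1000111 popcount=4 -> skip
r=72=1001000 popcount=2 -> skip
r=73=1001001 popcount=3 -> skip
r=74=1001010 popcount=3 -> skip
r=75=1001011 popcount=4 -> skip
r=76=1001100 popcount=3 -> skip
r=77=1001101 popcount=4 -> skip
r=78=1001110 popcount=4 -> skip
r=79=1001111 popcount=5 -> skip
r=80=1010000 popcount=2 -> skip
r=81=1010001 popcount=3 -> skip
r=82=1010010 popcount=3 -> skip
r=83=1010011 popcount=4 -> skip
r=84=1010100 popcount=3 -> skip
Kept rows: 63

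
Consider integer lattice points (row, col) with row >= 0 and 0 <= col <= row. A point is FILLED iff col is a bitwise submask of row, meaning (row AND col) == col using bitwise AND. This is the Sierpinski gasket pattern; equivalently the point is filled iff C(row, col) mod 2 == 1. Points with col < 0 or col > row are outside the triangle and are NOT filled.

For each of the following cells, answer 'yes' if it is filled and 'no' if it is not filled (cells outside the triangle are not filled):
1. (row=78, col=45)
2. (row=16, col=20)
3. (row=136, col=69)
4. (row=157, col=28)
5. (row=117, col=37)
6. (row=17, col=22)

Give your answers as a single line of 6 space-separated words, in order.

Answer: no no no yes yes no

Derivation:
(78,45): row=0b1001110, col=0b101101, row AND col = 0b1100 = 12; 12 != 45 -> empty
(16,20): col outside [0, 16] -> not filled
(136,69): row=0b10001000, col=0b1000101, row AND col = 0b0 = 0; 0 != 69 -> empty
(157,28): row=0b10011101, col=0b11100, row AND col = 0b11100 = 28; 28 == 28 -> filled
(117,37): row=0b1110101, col=0b100101, row AND col = 0b100101 = 37; 37 == 37 -> filled
(17,22): col outside [0, 17] -> not filled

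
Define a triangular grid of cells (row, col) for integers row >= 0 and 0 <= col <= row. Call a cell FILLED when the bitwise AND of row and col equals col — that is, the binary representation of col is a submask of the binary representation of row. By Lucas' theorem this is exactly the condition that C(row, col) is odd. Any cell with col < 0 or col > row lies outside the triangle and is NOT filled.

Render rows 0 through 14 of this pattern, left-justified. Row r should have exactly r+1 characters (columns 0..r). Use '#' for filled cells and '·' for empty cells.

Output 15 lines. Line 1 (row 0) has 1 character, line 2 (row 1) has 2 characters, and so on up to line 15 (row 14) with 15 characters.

r0=0: #
r1=1: ##
r2=10: #·#
r3=11: ####
r4=100: #···#
r5=101: ##··##
r6=110: #·#·#·#
r7=111: ########
r8=1000: #·······#
r9=1001: ##······##
r10=1010: #·#·····#·#
r11=1011: ####····####
r12=1100: #···#···#···#
r13=1101: ##··##··##··##
r14=1110: #·#·#·#·#·#·#·#

Answer: #
##
#·#
####
#···#
##··##
#·#·#·#
########
#·······#
##······##
#·#·····#·#
####····####
#···#···#···#
##··##··##··##
#·#·#·#·#·#·#·#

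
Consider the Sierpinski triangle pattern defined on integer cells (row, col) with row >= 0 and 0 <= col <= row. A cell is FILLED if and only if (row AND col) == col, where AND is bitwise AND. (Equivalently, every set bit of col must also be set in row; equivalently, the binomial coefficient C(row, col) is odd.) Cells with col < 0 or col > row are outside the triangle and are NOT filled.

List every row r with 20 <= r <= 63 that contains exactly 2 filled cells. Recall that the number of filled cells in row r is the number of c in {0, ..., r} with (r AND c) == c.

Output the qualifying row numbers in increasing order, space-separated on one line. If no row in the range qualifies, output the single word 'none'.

Row r has 2^popcount(r) filled cells, so we need popcount(r) = log2(2) = 1.
Scan r = 20..63 and keep those with exactly 1 one-bits:
r=20=10100 popcount=2 -> skip
r=21=10101 popcount=3 -> skip
r=22=10110 popcount=3 -> skip
r=23=10111 popcount=4 -> skip
r=24=11000 popcount=2 -> skip
r=25=11001 popcount=3 -> skip
r=26=11010 popcount=3 -> skip
r=27=11011 popcount=4 -> skip
r=28=11100 popcount=3 -> skip
r=29=11101 popcount=4 -> skip
r=30=11110 popcount=4 -> skip
r=31=11111 popcount=5 -> skip
r=32=100000 popcount=1 -> KEEP
r=33=100001 popcount=2 -> skip
r=34=100010 popcount=2 -> skip
r=35=100011 popcount=3 -> skip
r=36=100100 popcount=2 -> skip
r=37=100101 popcount=3 -> skip
r=38=100110 popcount=3 -> skip
r=39=100111 popcount=4 -> skip
r=40=101000 popcount=2 -> skip
r=41=101001 popcount=3 -> skip
r=42=101010 popcount=3 -> skip
r=43=101011 popcount=4 -> skip
r=44=101100 popcount=3 -> skip
r=45=101101 popcount=4 -> skip
r=46=101110 popcount=4 -> skip
r=47=101111 popcount=5 -> skip
r=48=110000 popcount=2 -> skip
r=49=110001 popcount=3 -> skip
r=50=110010 popcount=3 -> skip
r=51=110011 popcount=4 -> skip
r=52=110100 popcount=3 -> skip
r=53=110101 popcount=4 -> skip
r=54=110110 popcount=4 -> skip
r=55=110111 popcount=5 -> skip
r=56=111000 popcount=3 -> skip
r=57=111001 popcount=4 -> skip
r=58=111010 popcount=4 -> skip
r=59=111011 popcount=5 -> skip
r=60=111100 popcount=4 -> skip
r=61=111101 popcount=5 -> skip
r=62=111110 popcount=5 -> skip
r=63=111111 popcount=6 -> skip
Kept rows: 32

Answer: 32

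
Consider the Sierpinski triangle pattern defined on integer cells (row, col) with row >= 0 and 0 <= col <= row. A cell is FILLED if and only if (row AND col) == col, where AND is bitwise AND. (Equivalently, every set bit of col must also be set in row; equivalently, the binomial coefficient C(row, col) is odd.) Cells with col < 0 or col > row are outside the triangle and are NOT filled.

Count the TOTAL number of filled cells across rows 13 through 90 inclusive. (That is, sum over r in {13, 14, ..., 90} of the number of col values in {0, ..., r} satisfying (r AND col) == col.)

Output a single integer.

r13=1101 pc3: +8 =8
r14=1110 pc3: +8 =16
r15=1111 pc4: +16 =32
r16=10000 pc1: +2 =34
r17=10001 pc2: +4 =38
r18=10010 pc2: +4 =42
r19=10011 pc3: +8 =50
r20=10100 pc2: +4 =54
r21=10101 pc3: +8 =62
r22=10110 pc3: +8 =70
r23=10111 pc4: +16 =86
r24=11000 pc2: +4 =90
r25=11001 pc3: +8 =98
r26=11010 pc3: +8 =106
r27=11011 pc4: +16 =122
r28=11100 pc3: +8 =130
r29=11101 pc4: +16 =146
r30=11110 pc4: +16 =162
r31=11111 pc5: +32 =194
r32=100000 pc1: +2 =196
r33=100001 pc2: +4 =200
r34=100010 pc2: +4 =204
r35=100011 pc3: +8 =212
r36=100100 pc2: +4 =216
r37=100101 pc3: +8 =224
r38=100110 pc3: +8 =232
r39=100111 pc4: +16 =248
r40=101000 pc2: +4 =252
r41=101001 pc3: +8 =260
r42=101010 pc3: +8 =268
r43=101011 pc4: +16 =284
r44=101100 pc3: +8 =292
r45=101101 pc4: +16 =308
r46=101110 pc4: +16 =324
r47=101111 pc5: +32 =356
r48=110000 pc2: +4 =360
r49=110001 pc3: +8 =368
r50=110010 pc3: +8 =376
r51=110011 pc4: +16 =392
r52=110100 pc3: +8 =400
r53=110101 pc4: +16 =416
r54=110110 pc4: +16 =432
r55=110111 pc5: +32 =464
r56=111000 pc3: +8 =472
r57=111001 pc4: +16 =488
r58=111010 pc4: +16 =504
r59=111011 pc5: +32 =536
r60=111100 pc4: +16 =552
r61=111101 pc5: +32 =584
r62=111110 pc5: +32 =616
r63=111111 pc6: +64 =680
r64=1000000 pc1: +2 =682
r65=1000001 pc2: +4 =686
r66=1000010 pc2: +4 =690
r67=1000011 pc3: +8 =698
r68=1000100 pc2: +4 =702
r69=1000101 pc3: +8 =710
r70=1000110 pc3: +8 =718
r71=1000111 pc4: +16 =734
r72=1001000 pc2: +4 =738
r73=1001001 pc3: +8 =746
r74=1001010 pc3: +8 =754
r75=1001011 pc4: +16 =770
r76=1001100 pc3: +8 =778
r77=1001101 pc4: +16 =794
r78=1001110 pc4: +16 =810
r79=1001111 pc5: +32 =842
r80=1010000 pc2: +4 =846
r81=1010001 pc3: +8 =854
r82=1010010 pc3: +8 =862
r83=1010011 pc4: +16 =878
r84=1010100 pc3: +8 =886
r85=1010101 pc4: +16 =902
r86=1010110 pc4: +16 =918
r87=1010111 pc5: +32 =950
r88=1011000 pc3: +8 =958
r89=1011001 pc4: +16 =974
r90=1011010 pc4: +16 =990

Answer: 990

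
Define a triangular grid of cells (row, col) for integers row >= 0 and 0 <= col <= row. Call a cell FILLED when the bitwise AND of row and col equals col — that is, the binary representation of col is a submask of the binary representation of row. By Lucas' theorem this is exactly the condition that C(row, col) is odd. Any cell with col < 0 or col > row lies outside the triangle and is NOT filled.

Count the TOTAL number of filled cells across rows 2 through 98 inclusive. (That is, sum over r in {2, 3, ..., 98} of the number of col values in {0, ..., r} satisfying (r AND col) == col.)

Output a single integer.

r2=10 pc1: +2 =2
r3=11 pc2: +4 =6
r4=100 pc1: +2 =8
r5=101 pc2: +4 =12
r6=110 pc2: +4 =16
r7=111 pc3: +8 =24
r8=1000 pc1: +2 =26
r9=1001 pc2: +4 =30
r10=1010 pc2: +4 =34
r11=1011 pc3: +8 =42
r12=1100 pc2: +4 =46
r13=1101 pc3: +8 =54
r14=1110 pc3: +8 =62
r15=1111 pc4: +16 =78
r16=10000 pc1: +2 =80
r17=10001 pc2: +4 =84
r18=10010 pc2: +4 =88
r19=10011 pc3: +8 =96
r20=10100 pc2: +4 =100
r21=10101 pc3: +8 =108
r22=10110 pc3: +8 =116
r23=10111 pc4: +16 =132
r24=11000 pc2: +4 =136
r25=11001 pc3: +8 =144
r26=11010 pc3: +8 =152
r27=11011 pc4: +16 =168
r28=11100 pc3: +8 =176
r29=11101 pc4: +16 =192
r30=11110 pc4: +16 =208
r31=11111 pc5: +32 =240
r32=100000 pc1: +2 =242
r33=100001 pc2: +4 =246
r34=100010 pc2: +4 =250
r35=100011 pc3: +8 =258
r36=100100 pc2: +4 =262
r37=100101 pc3: +8 =270
r38=100110 pc3: +8 =278
r39=100111 pc4: +16 =294
r40=101000 pc2: +4 =298
r41=101001 pc3: +8 =306
r42=101010 pc3: +8 =314
r43=101011 pc4: +16 =330
r44=101100 pc3: +8 =338
r45=101101 pc4: +16 =354
r46=101110 pc4: +16 =370
r47=101111 pc5: +32 =402
r48=110000 pc2: +4 =406
r49=110001 pc3: +8 =414
r50=110010 pc3: +8 =422
r51=110011 pc4: +16 =438
r52=110100 pc3: +8 =446
r53=110101 pc4: +16 =462
r54=110110 pc4: +16 =478
r55=110111 pc5: +32 =510
r56=111000 pc3: +8 =518
r57=111001 pc4: +16 =534
r58=111010 pc4: +16 =550
r59=111011 pc5: +32 =582
r60=111100 pc4: +16 =598
r61=111101 pc5: +32 =630
r62=111110 pc5: +32 =662
r63=111111 pc6: +64 =726
r64=1000000 pc1: +2 =728
r65=1000001 pc2: +4 =732
r66=1000010 pc2: +4 =736
r67=1000011 pc3: +8 =744
r68=1000100 pc2: +4 =748
r69=1000101 pc3: +8 =756
r70=1000110 pc3: +8 =764
r71=1000111 pc4: +16 =780
r72=1001000 pc2: +4 =784
r73=1001001 pc3: +8 =792
r74=1001010 pc3: +8 =800
r75=1001011 pc4: +16 =816
r76=1001100 pc3: +8 =824
r77=1001101 pc4: +16 =840
r78=1001110 pc4: +16 =856
r79=1001111 pc5: +32 =888
r80=1010000 pc2: +4 =892
r81=1010001 pc3: +8 =900
r82=1010010 pc3: +8 =908
r83=1010011 pc4: +16 =924
r84=1010100 pc3: +8 =932
r85=1010101 pc4: +16 =948
r86=1010110 pc4: +16 =964
r87=1010111 pc5: +32 =996
r88=1011000 pc3: +8 =1004
r89=1011001 pc4: +16 =1020
r90=1011010 pc4: +16 =1036
r91=1011011 pc5: +32 =1068
r92=1011100 pc4: +16 =1084
r93=1011101 pc5: +32 =1116
r94=1011110 pc5: +32 =1148
r95=1011111 pc6: +64 =1212
r96=1100000 pc2: +4 =1216
r97=1100001 pc3: +8 =1224
r98=1100010 pc3: +8 =1232

Answer: 1232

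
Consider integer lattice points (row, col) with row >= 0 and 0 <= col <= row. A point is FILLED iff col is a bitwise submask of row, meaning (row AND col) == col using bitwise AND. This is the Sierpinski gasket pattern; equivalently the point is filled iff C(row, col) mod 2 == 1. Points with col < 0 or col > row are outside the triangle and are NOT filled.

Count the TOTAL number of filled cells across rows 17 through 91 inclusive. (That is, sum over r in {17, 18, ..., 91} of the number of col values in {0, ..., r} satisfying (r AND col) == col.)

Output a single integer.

r17=10001 pc2: +4 =4
r18=10010 pc2: +4 =8
r19=10011 pc3: +8 =16
r20=10100 pc2: +4 =20
r21=10101 pc3: +8 =28
r22=10110 pc3: +8 =36
r23=10111 pc4: +16 =52
r24=11000 pc2: +4 =56
r25=11001 pc3: +8 =64
r26=11010 pc3: +8 =72
r27=11011 pc4: +16 =88
r28=11100 pc3: +8 =96
r29=11101 pc4: +16 =112
r30=11110 pc4: +16 =128
r31=11111 pc5: +32 =160
r32=100000 pc1: +2 =162
r33=100001 pc2: +4 =166
r34=100010 pc2: +4 =170
r35=100011 pc3: +8 =178
r36=100100 pc2: +4 =182
r37=100101 pc3: +8 =190
r38=100110 pc3: +8 =198
r39=100111 pc4: +16 =214
r40=101000 pc2: +4 =218
r41=101001 pc3: +8 =226
r42=101010 pc3: +8 =234
r43=101011 pc4: +16 =250
r44=101100 pc3: +8 =258
r45=101101 pc4: +16 =274
r46=101110 pc4: +16 =290
r47=101111 pc5: +32 =322
r48=110000 pc2: +4 =326
r49=110001 pc3: +8 =334
r50=110010 pc3: +8 =342
r51=110011 pc4: +16 =358
r52=110100 pc3: +8 =366
r53=110101 pc4: +16 =382
r54=110110 pc4: +16 =398
r55=110111 pc5: +32 =430
r56=111000 pc3: +8 =438
r57=111001 pc4: +16 =454
r58=111010 pc4: +16 =470
r59=111011 pc5: +32 =502
r60=111100 pc4: +16 =518
r61=111101 pc5: +32 =550
r62=111110 pc5: +32 =582
r63=111111 pc6: +64 =646
r64=1000000 pc1: +2 =648
r65=1000001 pc2: +4 =652
r66=1000010 pc2: +4 =656
r67=1000011 pc3: +8 =664
r68=1000100 pc2: +4 =668
r69=1000101 pc3: +8 =676
r70=1000110 pc3: +8 =684
r71=1000111 pc4: +16 =700
r72=1001000 pc2: +4 =704
r73=1001001 pc3: +8 =712
r74=1001010 pc3: +8 =720
r75=1001011 pc4: +16 =736
r76=1001100 pc3: +8 =744
r77=1001101 pc4: +16 =760
r78=1001110 pc4: +16 =776
r79=1001111 pc5: +32 =808
r80=1010000 pc2: +4 =812
r81=1010001 pc3: +8 =820
r82=1010010 pc3: +8 =828
r83=1010011 pc4: +16 =844
r84=1010100 pc3: +8 =852
r85=1010101 pc4: +16 =868
r86=1010110 pc4: +16 =884
r87=1010111 pc5: +32 =916
r88=1011000 pc3: +8 =924
r89=1011001 pc4: +16 =940
r90=1011010 pc4: +16 =956
r91=1011011 pc5: +32 =988

Answer: 988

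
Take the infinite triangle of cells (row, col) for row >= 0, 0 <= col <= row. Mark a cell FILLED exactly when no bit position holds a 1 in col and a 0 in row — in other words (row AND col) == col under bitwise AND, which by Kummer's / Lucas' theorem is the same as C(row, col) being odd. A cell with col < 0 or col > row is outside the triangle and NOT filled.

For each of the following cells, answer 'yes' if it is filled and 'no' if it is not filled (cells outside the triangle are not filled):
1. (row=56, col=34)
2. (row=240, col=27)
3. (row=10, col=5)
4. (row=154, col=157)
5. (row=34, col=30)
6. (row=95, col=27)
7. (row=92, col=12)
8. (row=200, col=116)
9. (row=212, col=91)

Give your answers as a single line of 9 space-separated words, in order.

Answer: no no no no no yes yes no no

Derivation:
(56,34): row=0b111000, col=0b100010, row AND col = 0b100000 = 32; 32 != 34 -> empty
(240,27): row=0b11110000, col=0b11011, row AND col = 0b10000 = 16; 16 != 27 -> empty
(10,5): row=0b1010, col=0b101, row AND col = 0b0 = 0; 0 != 5 -> empty
(154,157): col outside [0, 154] -> not filled
(34,30): row=0b100010, col=0b11110, row AND col = 0b10 = 2; 2 != 30 -> empty
(95,27): row=0b1011111, col=0b11011, row AND col = 0b11011 = 27; 27 == 27 -> filled
(92,12): row=0b1011100, col=0b1100, row AND col = 0b1100 = 12; 12 == 12 -> filled
(200,116): row=0b11001000, col=0b1110100, row AND col = 0b1000000 = 64; 64 != 116 -> empty
(212,91): row=0b11010100, col=0b1011011, row AND col = 0b1010000 = 80; 80 != 91 -> empty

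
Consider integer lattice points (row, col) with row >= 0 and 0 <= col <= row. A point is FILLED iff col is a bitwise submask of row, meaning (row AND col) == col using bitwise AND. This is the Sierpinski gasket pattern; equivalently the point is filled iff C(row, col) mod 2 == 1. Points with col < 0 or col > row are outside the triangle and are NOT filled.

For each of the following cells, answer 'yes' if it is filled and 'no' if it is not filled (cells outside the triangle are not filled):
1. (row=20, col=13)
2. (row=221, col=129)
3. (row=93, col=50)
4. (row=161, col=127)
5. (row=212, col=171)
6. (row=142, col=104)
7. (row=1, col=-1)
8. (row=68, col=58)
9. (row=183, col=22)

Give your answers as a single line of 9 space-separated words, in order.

(20,13): row=0b10100, col=0b1101, row AND col = 0b100 = 4; 4 != 13 -> empty
(221,129): row=0b11011101, col=0b10000001, row AND col = 0b10000001 = 129; 129 == 129 -> filled
(93,50): row=0b1011101, col=0b110010, row AND col = 0b10000 = 16; 16 != 50 -> empty
(161,127): row=0b10100001, col=0b1111111, row AND col = 0b100001 = 33; 33 != 127 -> empty
(212,171): row=0b11010100, col=0b10101011, row AND col = 0b10000000 = 128; 128 != 171 -> empty
(142,104): row=0b10001110, col=0b1101000, row AND col = 0b1000 = 8; 8 != 104 -> empty
(1,-1): col outside [0, 1] -> not filled
(68,58): row=0b1000100, col=0b111010, row AND col = 0b0 = 0; 0 != 58 -> empty
(183,22): row=0b10110111, col=0b10110, row AND col = 0b10110 = 22; 22 == 22 -> filled

Answer: no yes no no no no no no yes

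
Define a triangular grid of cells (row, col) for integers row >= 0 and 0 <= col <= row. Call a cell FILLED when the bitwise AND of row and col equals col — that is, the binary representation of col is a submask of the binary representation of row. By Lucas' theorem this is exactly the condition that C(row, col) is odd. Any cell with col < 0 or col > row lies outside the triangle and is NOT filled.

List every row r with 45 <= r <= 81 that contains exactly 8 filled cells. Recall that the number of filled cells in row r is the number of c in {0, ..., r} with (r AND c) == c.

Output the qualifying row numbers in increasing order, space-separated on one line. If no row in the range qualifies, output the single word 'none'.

Row r has 2^popcount(r) filled cells, so we need popcount(r) = log2(8) = 3.
Scan r = 45..81 and keep those with exactly 3 one-bits:
r=45=101101 popcount=4 -> skip
r=46=101110 popcount=4 -> skip
r=47=101111 popcount=5 -> skip
r=48=110000 popcount=2 -> skip
r=49=110001 popcount=3 -> KEEP
r=50=110010 popcount=3 -> KEEP
r=51=110011 popcount=4 -> skip
r=52=110100 popcount=3 -> KEEP
r=53=110101 popcount=4 -> skip
r=54=110110 popcount=4 -> skip
r=55=110111 popcount=5 -> skip
r=56=111000 popcount=3 -> KEEP
r=57=111001 popcount=4 -> skip
r=58=111010 popcount=4 -> skip
r=59=111011 popcount=5 -> skip
r=60=111100 popcount=4 -> skip
r=61=111101 popcount=5 -> skip
r=62=111110 popcount=5 -> skip
r=63=111111 popcount=6 -> skip
r=64=1000000 popcount=1 -> skip
r=65=1000001 popcount=2 -> skip
r=66=1000010 popcount=2 -> skip
r=67=1000011 popcount=3 -> KEEP
r=68=1000100 popcount=2 -> skip
r=69=1000101 popcount=3 -> KEEP
r=70=1000110 popcount=3 -> KEEP
r=71=1000111 popcount=4 -> skip
r=72=1001000 popcount=2 -> skip
r=73=1001001 popcount=3 -> KEEP
r=74=1001010 popcount=3 -> KEEP
r=75=1001011 popcount=4 -> skip
r=76=1001100 popcount=3 -> KEEP
r=77=1001101 popcount=4 -> skip
r=78=1001110 popcount=4 -> skip
r=79=1001111 popcount=5 -> skip
r=80=1010000 popcount=2 -> skip
r=81=1010001 popcount=3 -> KEEP
Kept rows: 49 50 52 56 67 69 70 73 74 76 81

Answer: 49 50 52 56 67 69 70 73 74 76 81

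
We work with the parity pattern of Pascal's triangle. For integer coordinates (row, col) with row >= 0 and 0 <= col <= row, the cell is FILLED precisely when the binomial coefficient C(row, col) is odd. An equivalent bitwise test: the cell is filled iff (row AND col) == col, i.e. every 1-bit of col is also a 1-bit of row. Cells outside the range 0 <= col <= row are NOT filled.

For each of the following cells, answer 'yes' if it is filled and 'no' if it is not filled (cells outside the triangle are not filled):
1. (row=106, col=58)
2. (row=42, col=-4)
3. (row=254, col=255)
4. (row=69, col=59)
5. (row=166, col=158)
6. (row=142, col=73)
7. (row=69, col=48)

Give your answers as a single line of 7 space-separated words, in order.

(106,58): row=0b1101010, col=0b111010, row AND col = 0b101010 = 42; 42 != 58 -> empty
(42,-4): col outside [0, 42] -> not filled
(254,255): col outside [0, 254] -> not filled
(69,59): row=0b1000101, col=0b111011, row AND col = 0b1 = 1; 1 != 59 -> empty
(166,158): row=0b10100110, col=0b10011110, row AND col = 0b10000110 = 134; 134 != 158 -> empty
(142,73): row=0b10001110, col=0b1001001, row AND col = 0b1000 = 8; 8 != 73 -> empty
(69,48): row=0b1000101, col=0b110000, row AND col = 0b0 = 0; 0 != 48 -> empty

Answer: no no no no no no no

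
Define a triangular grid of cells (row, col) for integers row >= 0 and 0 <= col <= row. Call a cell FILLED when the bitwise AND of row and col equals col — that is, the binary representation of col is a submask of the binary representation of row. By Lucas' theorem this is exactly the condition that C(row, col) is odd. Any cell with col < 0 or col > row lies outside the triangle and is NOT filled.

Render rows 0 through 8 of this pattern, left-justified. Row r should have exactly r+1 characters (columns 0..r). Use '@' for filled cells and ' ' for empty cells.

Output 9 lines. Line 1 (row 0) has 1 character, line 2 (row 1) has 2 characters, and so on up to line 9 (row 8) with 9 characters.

Answer: @
@@
@ @
@@@@
@   @
@@  @@
@ @ @ @
@@@@@@@@
@       @

Derivation:
r0=0: @
r1=1: @@
r2=10: @ @
r3=11: @@@@
r4=100: @   @
r5=101: @@  @@
r6=110: @ @ @ @
r7=111: @@@@@@@@
r8=1000: @       @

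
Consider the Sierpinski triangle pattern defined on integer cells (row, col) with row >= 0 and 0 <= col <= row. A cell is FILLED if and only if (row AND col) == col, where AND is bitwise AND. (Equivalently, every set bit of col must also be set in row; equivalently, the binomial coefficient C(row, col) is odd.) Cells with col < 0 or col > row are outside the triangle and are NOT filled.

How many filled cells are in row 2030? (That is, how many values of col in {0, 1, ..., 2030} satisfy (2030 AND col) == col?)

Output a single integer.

Answer: 512

Derivation:
2030 in binary = 11111101110
popcount(2030) = number of 1-bits in 11111101110 = 9
A col c satisfies (2030 AND c) == c iff every set bit of c is also set in 2030; each of the 9 set bits of 2030 can independently be on or off in c.
count = 2^9 = 512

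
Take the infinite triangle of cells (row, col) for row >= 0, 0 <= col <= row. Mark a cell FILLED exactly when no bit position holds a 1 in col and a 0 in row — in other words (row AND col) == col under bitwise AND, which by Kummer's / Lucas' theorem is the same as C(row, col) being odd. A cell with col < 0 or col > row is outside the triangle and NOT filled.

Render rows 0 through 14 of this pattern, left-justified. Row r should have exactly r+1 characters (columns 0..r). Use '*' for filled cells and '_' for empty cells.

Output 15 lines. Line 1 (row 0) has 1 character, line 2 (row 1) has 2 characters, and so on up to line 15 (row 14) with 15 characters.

r0=0: *
r1=1: **
r2=10: *_*
r3=11: ****
r4=100: *___*
r5=101: **__**
r6=110: *_*_*_*
r7=111: ********
r8=1000: *_______*
r9=1001: **______**
r10=1010: *_*_____*_*
r11=1011: ****____****
r12=1100: *___*___*___*
r13=1101: **__**__**__**
r14=1110: *_*_*_*_*_*_*_*

Answer: *
**
*_*
****
*___*
**__**
*_*_*_*
********
*_______*
**______**
*_*_____*_*
****____****
*___*___*___*
**__**__**__**
*_*_*_*_*_*_*_*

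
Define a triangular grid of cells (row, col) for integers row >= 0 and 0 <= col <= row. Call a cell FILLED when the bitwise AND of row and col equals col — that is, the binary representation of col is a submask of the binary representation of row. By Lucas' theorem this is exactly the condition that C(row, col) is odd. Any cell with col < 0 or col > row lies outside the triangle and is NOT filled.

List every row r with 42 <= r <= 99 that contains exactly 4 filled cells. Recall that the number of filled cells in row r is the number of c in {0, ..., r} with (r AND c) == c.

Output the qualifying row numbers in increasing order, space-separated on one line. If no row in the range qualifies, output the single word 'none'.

Answer: 48 65 66 68 72 80 96

Derivation:
Row r has 2^popcount(r) filled cells, so we need popcount(r) = log2(4) = 2.
Scan r = 42..99 and keep those with exactly 2 one-bits:
r=42=101010 popcount=3 -> skip
r=43=101011 popcount=4 -> skip
r=44=101100 popcount=3 -> skip
r=45=101101 popcount=4 -> skip
r=46=101110 popcount=4 -> skip
r=47=101111 popcount=5 -> skip
r=48=110000 popcount=2 -> KEEP
r=49=110001 popcount=3 -> skip
r=50=110010 popcount=3 -> skip
r=51=110011 popcount=4 -> skip
r=52=110100 popcount=3 -> skip
r=53=110101 popcount=4 -> skip
r=54=110110 popcount=4 -> skip
r=55=110111 popcount=5 -> skip
r=56=111000 popcount=3 -> skip
r=57=111001 popcount=4 -> skip
r=58=111010 popcount=4 -> skip
r=59=111011 popcount=5 -> skip
r=60=111100 popcount=4 -> skip
r=61=111101 popcount=5 -> skip
r=62=111110 popcount=5 -> skip
r=63=111111 popcount=6 -> skip
r=64=1000000 popcount=1 -> skip
r=65=1000001 popcount=2 -> KEEP
r=66=1000010 popcount=2 -> KEEP
r=67=1000011 popcount=3 -> skip
r=68=1000100 popcount=2 -> KEEP
r=69=1000101 popcount=3 -> skip
r=70=1000110 popcount=3 -> skip
r=71=1000111 popcount=4 -> skip
r=72=1001000 popcount=2 -> KEEP
r=73=1001001 popcount=3 -> skip
r=74=1001010 popcount=3 -> skip
r=75=1001011 popcount=4 -> skip
r=76=1001100 popcount=3 -> skip
r=77=1001101 popcount=4 -> skip
r=78=1001110 popcount=4 -> skip
r=79=1001111 popcount=5 -> skip
r=80=1010000 popcount=2 -> KEEP
r=81=1010001 popcount=3 -> skip
r=82=1010010 popcount=3 -> skip
r=83=1010011 popcount=4 -> skip
r=84=1010100 popcount=3 -> skip
r=85=1010101 popcount=4 -> skip
r=86=1010110 popcount=4 -> skip
r=87=1010111 popcount=5 -> skip
r=88=1011000 popcount=3 -> skip
r=89=1011001 popcount=4 -> skip
r=90=1011010 popcount=4 -> skip
r=91=1011011 popcount=5 -> skip
r=92=1011100 popcount=4 -> skip
r=93=1011101 popcount=5 -> skip
r=94=1011110 popcount=5 -> skip
r=95=1011111 popcount=6 -> skip
r=96=1100000 popcount=2 -> KEEP
r=97=1100001 popcount=3 -> skip
r=98=1100010 popcount=3 -> skip
r=99=1100011 popcount=4 -> skip
Kept rows: 48 65 66 68 72 80 96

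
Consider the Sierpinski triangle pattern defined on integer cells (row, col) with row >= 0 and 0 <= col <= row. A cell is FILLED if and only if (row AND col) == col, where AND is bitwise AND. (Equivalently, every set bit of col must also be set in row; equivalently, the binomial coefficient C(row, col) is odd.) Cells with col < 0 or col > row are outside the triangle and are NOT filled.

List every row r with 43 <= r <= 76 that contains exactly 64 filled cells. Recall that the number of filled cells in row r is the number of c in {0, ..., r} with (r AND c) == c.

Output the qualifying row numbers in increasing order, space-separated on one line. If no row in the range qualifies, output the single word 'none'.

Answer: 63

Derivation:
Row r has 2^popcount(r) filled cells, so we need popcount(r) = log2(64) = 6.
Scan r = 43..76 and keep those with exactly 6 one-bits:
r=43=101011 popcount=4 -> skip
r=44=101100 popcount=3 -> skip
r=45=101101 popcount=4 -> skip
r=46=101110 popcount=4 -> skip
r=47=101111 popcount=5 -> skip
r=48=110000 popcount=2 -> skip
r=49=110001 popcount=3 -> skip
r=50=110010 popcount=3 -> skip
r=51=110011 popcount=4 -> skip
r=52=110100 popcount=3 -> skip
r=53=110101 popcount=4 -> skip
r=54=110110 popcount=4 -> skip
r=55=110111 popcount=5 -> skip
r=56=111000 popcount=3 -> skip
r=57=111001 popcount=4 -> skip
r=58=111010 popcount=4 -> skip
r=59=111011 popcount=5 -> skip
r=60=111100 popcount=4 -> skip
r=61=111101 popcount=5 -> skip
r=62=111110 popcount=5 -> skip
r=63=111111 popcount=6 -> KEEP
r=64=1000000 popcount=1 -> skip
r=65=1000001 popcount=2 -> skip
r=66=1000010 popcount=2 -> skip
r=67=1000011 popcount=3 -> skip
r=68=1000100 popcount=2 -> skip
r=69=1000101 popcount=3 -> skip
r=70=1000110 popcount=3 -> skip
r=71=1000111 popcount=4 -> skip
r=72=1001000 popcount=2 -> skip
r=73=1001001 popcount=3 -> skip
r=74=1001010 popcount=3 -> skip
r=75=1001011 popcount=4 -> skip
r=76=1001100 popcount=3 -> skip
Kept rows: 63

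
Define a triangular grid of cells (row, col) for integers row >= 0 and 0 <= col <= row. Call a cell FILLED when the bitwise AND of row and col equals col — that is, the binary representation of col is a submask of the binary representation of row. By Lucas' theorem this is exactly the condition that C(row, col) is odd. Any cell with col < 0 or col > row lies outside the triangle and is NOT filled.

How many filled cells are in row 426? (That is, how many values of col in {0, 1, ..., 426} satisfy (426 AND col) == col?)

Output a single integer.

426 in binary = 110101010
popcount(426) = number of 1-bits in 110101010 = 5
A col c satisfies (426 AND c) == c iff every set bit of c is also set in 426; each of the 5 set bits of 426 can independently be on or off in c.
count = 2^5 = 32

Answer: 32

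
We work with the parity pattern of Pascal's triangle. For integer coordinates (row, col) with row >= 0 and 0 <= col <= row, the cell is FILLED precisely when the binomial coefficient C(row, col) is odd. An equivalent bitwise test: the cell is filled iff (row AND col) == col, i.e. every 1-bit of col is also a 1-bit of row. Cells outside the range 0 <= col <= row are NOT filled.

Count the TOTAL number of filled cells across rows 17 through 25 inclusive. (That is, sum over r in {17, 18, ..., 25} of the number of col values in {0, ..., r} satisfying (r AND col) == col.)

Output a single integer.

Answer: 64

Derivation:
r17=10001 pc2: +4 =4
r18=10010 pc2: +4 =8
r19=10011 pc3: +8 =16
r20=10100 pc2: +4 =20
r21=10101 pc3: +8 =28
r22=10110 pc3: +8 =36
r23=10111 pc4: +16 =52
r24=11000 pc2: +4 =56
r25=11001 pc3: +8 =64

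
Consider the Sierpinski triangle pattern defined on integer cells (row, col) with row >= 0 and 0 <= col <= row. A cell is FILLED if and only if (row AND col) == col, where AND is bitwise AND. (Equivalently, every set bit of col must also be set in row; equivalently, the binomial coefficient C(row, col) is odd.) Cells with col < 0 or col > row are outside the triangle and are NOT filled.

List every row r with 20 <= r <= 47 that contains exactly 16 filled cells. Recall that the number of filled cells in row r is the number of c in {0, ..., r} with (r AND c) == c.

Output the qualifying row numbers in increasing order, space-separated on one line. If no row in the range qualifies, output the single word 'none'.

Row r has 2^popcount(r) filled cells, so we need popcount(r) = log2(16) = 4.
Scan r = 20..47 and keep those with exactly 4 one-bits:
r=20=10100 popcount=2 -> skip
r=21=10101 popcount=3 -> skip
r=22=10110 popcount=3 -> skip
r=23=10111 popcount=4 -> KEEP
r=24=11000 popcount=2 -> skip
r=25=11001 popcount=3 -> skip
r=26=11010 popcount=3 -> skip
r=27=11011 popcount=4 -> KEEP
r=28=11100 popcount=3 -> skip
r=29=11101 popcount=4 -> KEEP
r=30=11110 popcount=4 -> KEEP
r=31=11111 popcount=5 -> skip
r=32=100000 popcount=1 -> skip
r=33=100001 popcount=2 -> skip
r=34=100010 popcount=2 -> skip
r=35=100011 popcount=3 -> skip
r=36=100100 popcount=2 -> skip
r=37=100101 popcount=3 -> skip
r=38=100110 popcount=3 -> skip
r=39=100111 popcount=4 -> KEEP
r=40=101000 popcount=2 -> skip
r=41=101001 popcount=3 -> skip
r=42=101010 popcount=3 -> skip
r=43=101011 popcount=4 -> KEEP
r=44=101100 popcount=3 -> skip
r=45=101101 popcount=4 -> KEEP
r=46=101110 popcount=4 -> KEEP
r=47=101111 popcount=5 -> skip
Kept rows: 23 27 29 30 39 43 45 46

Answer: 23 27 29 30 39 43 45 46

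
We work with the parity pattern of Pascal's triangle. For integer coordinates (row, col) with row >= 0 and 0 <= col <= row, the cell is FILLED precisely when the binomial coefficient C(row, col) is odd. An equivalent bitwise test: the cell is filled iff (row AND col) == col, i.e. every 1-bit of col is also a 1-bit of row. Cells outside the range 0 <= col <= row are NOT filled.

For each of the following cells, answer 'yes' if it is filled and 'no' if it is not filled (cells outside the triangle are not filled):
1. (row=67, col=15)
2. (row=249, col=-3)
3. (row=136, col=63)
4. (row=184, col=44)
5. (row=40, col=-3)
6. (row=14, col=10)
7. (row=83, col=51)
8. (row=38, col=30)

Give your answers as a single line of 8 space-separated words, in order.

(67,15): row=0b1000011, col=0b1111, row AND col = 0b11 = 3; 3 != 15 -> empty
(249,-3): col outside [0, 249] -> not filled
(136,63): row=0b10001000, col=0b111111, row AND col = 0b1000 = 8; 8 != 63 -> empty
(184,44): row=0b10111000, col=0b101100, row AND col = 0b101000 = 40; 40 != 44 -> empty
(40,-3): col outside [0, 40] -> not filled
(14,10): row=0b1110, col=0b1010, row AND col = 0b1010 = 10; 10 == 10 -> filled
(83,51): row=0b1010011, col=0b110011, row AND col = 0b10011 = 19; 19 != 51 -> empty
(38,30): row=0b100110, col=0b11110, row AND col = 0b110 = 6; 6 != 30 -> empty

Answer: no no no no no yes no no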